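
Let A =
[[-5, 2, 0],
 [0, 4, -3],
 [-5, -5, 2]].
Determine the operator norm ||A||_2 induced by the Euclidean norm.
||A||_2 ≈ 8.4439 (= sqrt(largest eigenvalue of A^T A))

||A||_2 = sigma_max(A) = sqrt(lambda_max(A^T A)). Form the symmetric matrix M = A^T A =
[[50, 15, -10],
 [15, 45, -22],
 [-10, -22, 13]].
Its characteristic polynomial (trace, sum of principal 2x2 minors, determinant of M give the coefficients) is
  p(λ) = det(λ I - M) = λ^3 - 108λ^2 + 2676λ - 4225.
No integer candidate from the rational root theorem (±divisors of 4225) is a root, so the roots are irrational. The cubic discriminant is Δ = 7082495685 > 0, so there are three distinct real roots. p(1) = -1656 and p(2) = 703 have opposite signs, so a root lies in (1, 2); Newton's method refines it to λ ≈ 1.6927. p(35) = 10 and p(36) = -1201 have opposite signs, so a root lies in (35, 36); Newton's method refines it to λ ≈ 35.0083. p(71) = -746 and p(72) = 1823 have opposite signs, so a root lies in (71, 72); Newton's method refines it to λ ≈ 71.2991. Check (Vieta): the three roots sum to 108, matching tr M = 108.
So the eigenvalues of A^T A are ≈ 1.6927, 35.0083, 71.2991 (all ≥ 0, as they must be for A^T A). The largest is λ_max ≈ 71.2991, hence ||A||_2 = sqrt(λ_max) ≈ 8.4439.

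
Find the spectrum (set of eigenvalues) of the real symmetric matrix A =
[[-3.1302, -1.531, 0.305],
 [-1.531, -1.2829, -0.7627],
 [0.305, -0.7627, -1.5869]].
sigma(A) ≈ {-4, -2, 0}

A is real symmetric, so its spectrum consists of real eigenvalues. Expanding the characteristic polynomial of the displayed matrix gives
  det(λ I - A) = p(λ) = λ^3 + (6)λ^2 + (8)λ + (0).
Solving p(λ) = 0 yields eigenvalues ≈ -4, -2, 0. (A is shown rounded to 4 decimals, so these recover the underlying integer eigenvalues to within that precision.)
Verification: the trace of A = -6 equals the sum of eigenvalues -6, and det(A) ≈ -0.0004 matches the eigenvalue product 0.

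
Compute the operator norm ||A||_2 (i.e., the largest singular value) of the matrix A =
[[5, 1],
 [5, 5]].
||A||_2 = sqrt((76 + sqrt(4176))/2) ≈ 8.3852 (= sqrt(largest eigenvalue of A^T A))

||A||_2 = sigma_max(A) = sqrt(lambda_max(A^T A)). Form the symmetric matrix M = A^T A =
[[50, 30],
 [30, 26]].
Its characteristic polynomial (trace, determinant of M give the coefficients) is
  p(λ) = det(λ I - M) = λ^2 - 76λ + 400.
For λ^2 - 76λ + 400 the discriminant is 4176. It is nonnegative but not a perfect square, so the roots are real and irrational: λ = (76 ± sqrt(4176))/2 ≈ 70.311, 5.689.
So the eigenvalues of A^T A are ≈ 5.689, 70.311 (all ≥ 0, as they must be for A^T A). The largest is λ_max = (76 + sqrt(4176))/2 ≈ 70.311, hence ||A||_2 = sqrt(λ_max) = sqrt((76 + sqrt(4176))/2) ≈ 8.3852.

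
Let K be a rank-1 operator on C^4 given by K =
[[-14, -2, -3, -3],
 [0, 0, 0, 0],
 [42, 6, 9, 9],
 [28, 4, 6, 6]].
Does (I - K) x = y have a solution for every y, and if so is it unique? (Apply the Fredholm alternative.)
(I - K) is singular (det(I - K) = 0, i.e. 1 ∈ sigma(K)). (I - K) x = y is solvable iff y ⊥ ker((I - K)^*) = span{(-14, -2, -3, -3)}, i.e. iff -14y_1 - 2y_2 - 3y_3 - 3y_4 = 0. When solvable, the solutions are x = y + c·(1, 0, -3, -2), c arbitrary (ker(I - K) = span{(1, 0, -3, -2)}, dimension 1).

K has rank 1, so it is an outer product K = u v^T: every row of K is a multiple of one row vector. Reading off the entries, u = (1, 0, -3, -2) and v = (-14, -2, -3, -3) (row i of K equals u_i·v^T). A rank-one matrix u v^T satisfies K u = u (v·u) and kills the (3)-dimensional subspace v^⊥, so its characteristic polynomial is lambda^3 (lambda - v·u) with v·u = tr K = 1. Hence the eigenvalues of I - K are 1 (multiplicity 3) and 1 - (1) = 0, so det(I - K) = 0. (Direct check: I - K =
[[15, 2, 3, 3],
 [0, 1, 0, 0],
 [-42, -6, -8, -9],
 [-28, -4, -6, -5]]
has determinant 0.) So 1 is an eigenvalue of K and (I - K) is not invertible. The finite-dimensional Fredholm alternative says: either (I - K) is invertible, or ker(I - K) ≠ {0} and then range(I - K) = ker((I - K)^*)^⊥, with dim ker(I - K) = dim ker((I - K)^*). We are in the second case, so we need both kernels. Kernel of I - K: (I - K) u = u - u (v·u) = u - u = 0, so ker(I - K) = span{u} = span{(1, 0, -3, -2)} (it is exactly 1-dimensional because rank(I - K) = 3). Kernel of the adjoint: K is real, so (I - K)^* = I - K^T = I - v u^T, and (I - v u^T) v = v - v (u·v) = 0; hence ker((I - K)^*) = span{v} = span{(-14, -2, -3, -3)}. Therefore (I - K) x = y is solvable iff <y, v> = 0, i.e. iff -14y_1 - 2y_2 - 3y_3 - 3y_4 = 0. When this holds, K y = u (v·y) = 0, so (I - K) y = y and x = y is a particular solution; the full solution set is the line x = y + c·u = y + c·(1, 0, -3, -2), c ∈ C.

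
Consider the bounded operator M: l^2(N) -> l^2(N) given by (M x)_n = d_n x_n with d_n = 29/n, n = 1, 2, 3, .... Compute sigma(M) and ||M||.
sigma(M) = {29/n : n ≥ 1} ∪ {0}; ||M|| = 29

A bounded diagonal operator on l^2 with diagonal entries d_n has spectrum equal to the closure of {d_n : n ≥ 1}: every d_n is an eigenvalue (with eigenvector e_n), so {d_n} ⊂ sigma(M); the spectrum is closed, so its closure is too; and for lambda not in the closure, (M - lambda I) has bounded inverse (the diagonal entries 1/(d_n - lambda) are bounded). For our sequence d_n = 29/n, n = 1, 2, 3, ...:
  - {d_n} = {29/n : n ≥ 1}; the only limit point is 0
  - closure = {29/n : n ≥ 1} ∪ {0}
For the norm: a diagonal operator has ||M|| = sup_n |d_n|. Here d_n = 29/n is positive and decreasing, so sup_n |d_n| = d_1 = 29. So ||M|| = 29.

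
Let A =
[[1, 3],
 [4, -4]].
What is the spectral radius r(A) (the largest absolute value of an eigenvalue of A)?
r(A) = (3 + sqrt(73))/2 ≈ 5.772

The eigenvalues of A are the roots of its characteristic polynomial. With M = A (coefficients from the trace and determinant):
  p(λ) = det(λ I - M) = λ^2 + 3λ - 16.
For λ^2 + 3λ - 16 the discriminant is 73. It is nonnegative but not a perfect square, so the roots are real and irrational: λ = (-3 ± sqrt(73))/2 ≈ 2.772, -5.772.
Thus the eigenvalues (to 4 decimals) are 2.772 (modulus 2.772); -5.772 (modulus 5.772). The spectral radius is the largest modulus: r(A) = (3 + sqrt(73))/2 ≈ 5.772. (Cross-check: r(A) ≤ ||A||_2 ≈ 5.8823; equality holds whenever A is normal, though it can also hold for some non-normal A.)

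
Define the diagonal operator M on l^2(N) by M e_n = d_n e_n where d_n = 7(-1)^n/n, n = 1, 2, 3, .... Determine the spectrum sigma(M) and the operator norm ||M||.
sigma(M) = {7(-1)^n/n : n ≥ 1} ∪ {0}; ||M|| = 7

A bounded diagonal operator on l^2 with diagonal entries d_n has spectrum equal to the closure of {d_n : n ≥ 1}: every d_n is an eigenvalue (with eigenvector e_n), so {d_n} ⊂ sigma(M); the spectrum is closed, so its closure is too; and for lambda not in the closure, (M - lambda I) has bounded inverse (the diagonal entries 1/(d_n - lambda) are bounded). For our sequence d_n = 7(-1)^n/n, n = 1, 2, 3, ...:
  - {d_n} = {7(-1)^n/n : n ≥ 1}; the only limit point is 0
  - closure = {7(-1)^n/n : n ≥ 1} ∪ {0}
For the norm: a diagonal operator has ||M|| = sup_n |d_n|. Here |d_n| = 7/n is decreasing, so sup_n |d_n| = |d_1| = 7. So ||M|| = 7.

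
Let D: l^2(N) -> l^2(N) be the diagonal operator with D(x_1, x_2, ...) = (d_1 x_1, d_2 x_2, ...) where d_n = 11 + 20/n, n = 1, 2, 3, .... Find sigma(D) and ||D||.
sigma(D) = {11 + 20/n : n ≥ 1} ∪ {11}; ||D|| = 31

A bounded diagonal operator on l^2 with diagonal entries d_n has spectrum equal to the closure of {d_n : n ≥ 1}: every d_n is an eigenvalue (with eigenvector e_n), so {d_n} ⊂ sigma(D); the spectrum is closed, so its closure is too; and for lambda not in the closure, (D - lambda I) has bounded inverse (the diagonal entries 1/(d_n - lambda) are bounded). For our sequence d_n = 11 + 20/n, n = 1, 2, 3, ...:
  - {d_n} = {11 + 20/n : n ≥ 1}; the only limit point is 11
  - closure = {11 + 20/n : n ≥ 1} ∪ {11}
For the norm: a diagonal operator has ||D|| = sup_n |d_n|. Here d_n = 11 + 20/n is positive and decreasing, so sup_n |d_n| = d_1 = 11 + 20 = 31. So ||D|| = 31.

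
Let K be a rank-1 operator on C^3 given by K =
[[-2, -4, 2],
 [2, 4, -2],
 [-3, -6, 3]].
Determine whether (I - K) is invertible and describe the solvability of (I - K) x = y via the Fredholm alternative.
(I - K) is invertible (det(I - K) = -4 ≠ 0), so for every y in C^3 the equation (I - K) x = y has a unique solution.

K has rank 1, so it is an outer product K = u v^T: every row of K is a multiple of one row vector. Reading off the entries, u = (-2, 2, -3) and v = (1, 2, -1) (row i of K equals u_i·v^T). A rank-one matrix u v^T satisfies K u = u (v·u) and kills the (2)-dimensional subspace v^⊥, so its characteristic polynomial is lambda^2 (lambda - v·u) with v·u = tr K = 5. Hence the eigenvalues of I - K are 1 (multiplicity 2) and 1 - (5) = -4, so det(I - K) = -4. (Direct check: I - K =
[[3, 4, -2],
 [-2, -3, 2],
 [3, 6, -2]]
has determinant -4.) The finite-dimensional Fredholm alternative says: either (I - K) is invertible, or ker(I - K) ≠ {0} and then range(I - K) = ker((I - K)^*)^⊥, with dim ker(I - K) = dim ker((I - K)^*). Since det(I - K) ≠ 0, 1 is not an eigenvalue of K and ker(I - K) = {0}, so we are in the first case: for every y there is a unique x = (I - K)^(-1) y. Explicitly, by the Sherman–Morrison formula, (I - u v^T)^(-1) = I + u v^T/(1 - v·u), i.e. (I - K)^(-1) = I + K/(-4).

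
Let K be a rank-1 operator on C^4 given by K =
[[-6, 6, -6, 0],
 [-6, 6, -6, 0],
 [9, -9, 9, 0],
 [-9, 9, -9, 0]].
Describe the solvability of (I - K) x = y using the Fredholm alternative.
(I - K) is invertible (det(I - K) = -8 ≠ 0), so for every y in C^4 the equation (I - K) x = y has a unique solution.

K has rank 1, so it is an outer product K = u v^T: every row of K is a multiple of one row vector. Reading off the entries, u = (2, 2, -3, 3) and v = (-3, 3, -3, 0) (row i of K equals u_i·v^T). A rank-one matrix u v^T satisfies K u = u (v·u) and kills the (3)-dimensional subspace v^⊥, so its characteristic polynomial is lambda^3 (lambda - v·u) with v·u = tr K = 9. Hence the eigenvalues of I - K are 1 (multiplicity 3) and 1 - (9) = -8, so det(I - K) = -8. (Direct check: I - K =
[[7, -6, 6, 0],
 [6, -5, 6, 0],
 [-9, 9, -8, 0],
 [9, -9, 9, 1]]
has determinant -8.) The finite-dimensional Fredholm alternative says: either (I - K) is invertible, or ker(I - K) ≠ {0} and then range(I - K) = ker((I - K)^*)^⊥, with dim ker(I - K) = dim ker((I - K)^*). Since det(I - K) ≠ 0, 1 is not an eigenvalue of K and ker(I - K) = {0}, so we are in the first case: for every y there is a unique x = (I - K)^(-1) y. Explicitly, by the Sherman–Morrison formula, (I - u v^T)^(-1) = I + u v^T/(1 - v·u), i.e. (I - K)^(-1) = I + K/(-8).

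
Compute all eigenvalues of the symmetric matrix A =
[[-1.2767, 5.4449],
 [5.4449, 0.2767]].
sigma(A) ≈ {-6, 5}

A is real symmetric, so its spectrum consists of real eigenvalues. Expanding the characteristic polynomial of the displayed matrix gives
  det(λ I - A) = p(λ) = λ^2 + (1)λ + (-30).
Solving p(λ) = 0 yields eigenvalues ≈ -6, 5. (A is shown rounded to 4 decimals, so these recover the underlying integer eigenvalues to within that precision.)
Verification: the trace of A = -1 equals the sum of eigenvalues -1, and det(A) ≈ -30.0002 matches the eigenvalue product -30.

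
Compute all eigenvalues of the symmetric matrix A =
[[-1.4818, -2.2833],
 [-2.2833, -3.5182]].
sigma(A) ≈ {-5, 0}

A is real symmetric, so its spectrum consists of real eigenvalues. Expanding the characteristic polynomial of the displayed matrix gives
  det(λ I - A) = p(λ) = λ^2 + (5)λ + (0).
Solving p(λ) = 0 yields eigenvalues ≈ -5, 0. (A is shown rounded to 4 decimals, so these recover the underlying integer eigenvalues to within that precision.)
Verification: the trace of A = -5 equals the sum of eigenvalues -5, and det(A) ≈ -0.0002 matches the eigenvalue product 0.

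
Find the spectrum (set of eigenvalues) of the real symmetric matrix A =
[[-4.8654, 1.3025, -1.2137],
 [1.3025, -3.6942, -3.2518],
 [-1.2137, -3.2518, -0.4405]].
sigma(A) ≈ {-6, -5, 2}

A is real symmetric, so its spectrum consists of real eigenvalues. Expanding the characteristic polynomial of the displayed matrix gives
  det(λ I - A) = p(λ) = λ^3 + (9)λ^2 + (8)λ + (-60).
Solving p(λ) = 0 yields eigenvalues ≈ -6, -5, 2. (A is shown rounded to 4 decimals, so these recover the underlying integer eigenvalues to within that precision.)
Verification: the trace of A = -9 equals the sum of eigenvalues -9, and det(A) ≈ 60.0006 matches the eigenvalue product 60.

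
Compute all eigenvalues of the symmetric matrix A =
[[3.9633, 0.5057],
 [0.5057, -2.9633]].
sigma(A) ≈ {-3, 4}

A is real symmetric, so its spectrum consists of real eigenvalues. Expanding the characteristic polynomial of the displayed matrix gives
  det(λ I - A) = p(λ) = λ^2 + (-1)λ + (-12).
Solving p(λ) = 0 yields eigenvalues ≈ -3, 4. (A is shown rounded to 4 decimals, so these recover the underlying integer eigenvalues to within that precision.)
Verification: the trace of A = 1 equals the sum of eigenvalues 1, and det(A) ≈ -12.0002 matches the eigenvalue product -12.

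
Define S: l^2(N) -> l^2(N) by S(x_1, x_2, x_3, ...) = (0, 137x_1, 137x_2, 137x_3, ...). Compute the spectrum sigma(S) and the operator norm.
sigma(S) = closed disk {z in C : |z| ≤ 137}; ||S|| = 137

Note S = 137·U where U is the unit right shift (U x)_k = x_{k-1} (with x_0 := 0); so ||S|| = 137||U|| and sigma(S) = 137·sigma(U). ||S x||^2 = sum_{k≥1} |137x_k|^2 = 18769||x||^2, so ||S|| = 137 and sigma(S) ⊂ {|z| ≤ 137}. For any |lambda| < 137, the equation (S - lambda I) x = 0 forces x_1 = 0, then 137x_k = lambda x_{k+1} ⇒ x = 0, so S has no eigenvalues. But (S - lambda I) is not surjective for |lambda| < 137: solving (S - lambda I) x = e_1 would require x_n proportional to (lambda/137)^(-n), which is not in l^2. So every |lambda| < 137 lies in the residual spectrum. The boundary |lambda| = 137 is in the approximate point spectrum (the spectrum is closed). Hence sigma(S) is the closed disk of radius 137.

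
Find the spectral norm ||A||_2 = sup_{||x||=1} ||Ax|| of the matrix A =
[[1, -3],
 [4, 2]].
||A||_2 = sqrt((30 + sqrt(116))/2) ≈ 4.515 (= sqrt(largest eigenvalue of A^T A))

||A||_2 = sigma_max(A) = sqrt(lambda_max(A^T A)). Form the symmetric matrix M = A^T A =
[[17, 5],
 [5, 13]].
Its characteristic polynomial (trace, determinant of M give the coefficients) is
  p(λ) = det(λ I - M) = λ^2 - 30λ + 196.
For λ^2 - 30λ + 196 the discriminant is 116. It is nonnegative but not a perfect square, so the roots are real and irrational: λ = (30 ± sqrt(116))/2 ≈ 20.3852, 9.6148.
So the eigenvalues of A^T A are ≈ 9.6148, 20.3852 (all ≥ 0, as they must be for A^T A). The largest is λ_max = (30 + sqrt(116))/2 ≈ 20.3852, hence ||A||_2 = sqrt(λ_max) = sqrt((30 + sqrt(116))/2) ≈ 4.515.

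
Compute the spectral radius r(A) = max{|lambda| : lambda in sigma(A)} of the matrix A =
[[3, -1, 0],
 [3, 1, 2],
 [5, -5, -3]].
r(A) ≈ 1.9368

The eigenvalues of A are the roots of its characteristic polynomial. With M = A (coefficients from the trace, the sum of principal 2x2 minors, and det A):
  p(λ) = det(λ I - M) = λ^3 - λ^2 + 4λ - 2.
No integer candidate from the rational root theorem (±divisors of 2) is a root, so the roots are irrational. The cubic discriminant is Δ = -212 < 0, so there is one real root and a complex-conjugate pair. p(0) = -2 and p(1) = 2 have opposite signs, so a root lies in (0, 1); Newton's method refines it to λ ≈ 0.5332. Dividing out (λ - (0.5332)) leaves approximately λ^2 - 0.4668λ + 3.7511. For λ^2 - 0.4668λ + 3.7511 the discriminant is -14.7865. It is negative, so the remaining roots are the complex-conjugate pair λ ≈ 0.2334 ± 1.9227i. Their product equals the constant term, so |λ|^2 ≈ 3.7511 and |λ| ≈ 1.9368.
Thus the eigenvalues (to 4 decimals) are 0.5332 (modulus 0.5332); 0.2334 ± 1.9227i (modulus 1.9368). The spectral radius is the largest modulus: r(A) ≈ 1.9368. (Cross-check: r(A) ≤ ||A||_2 ≈ 8.1806; equality holds whenever A is normal, though it can also hold for some non-normal A.)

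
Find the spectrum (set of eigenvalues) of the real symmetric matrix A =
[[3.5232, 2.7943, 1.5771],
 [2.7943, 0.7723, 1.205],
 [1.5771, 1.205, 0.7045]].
sigma(A) ≈ {-1, 0, 6}

A is real symmetric, so its spectrum consists of real eigenvalues. Expanding the characteristic polynomial of the displayed matrix gives
  det(λ I - A) = p(λ) = λ^3 + (-5)λ^2 + (-6)λ + (0).
Solving p(λ) = 0 yields eigenvalues ≈ -1, 0, 6. (A is shown rounded to 4 decimals, so these recover the underlying integer eigenvalues to within that precision.)
Verification: the trace of A = 5 equals the sum of eigenvalues 5, and det(A) ≈ 0.0000 matches the eigenvalue product 0.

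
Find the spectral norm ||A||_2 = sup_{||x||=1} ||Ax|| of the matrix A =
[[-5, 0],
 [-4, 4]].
||A||_2 = sqrt((57 + sqrt(1649))/2) ≈ 6.986 (= sqrt(largest eigenvalue of A^T A))

||A||_2 = sigma_max(A) = sqrt(lambda_max(A^T A)). Form the symmetric matrix M = A^T A =
[[41, -16],
 [-16, 16]].
Its characteristic polynomial (trace, determinant of M give the coefficients) is
  p(λ) = det(λ I - M) = λ^2 - 57λ + 400.
For λ^2 - 57λ + 400 the discriminant is 1649. It is nonnegative but not a perfect square, so the roots are real and irrational: λ = (57 ± sqrt(1649))/2 ≈ 48.8039, 8.1961.
So the eigenvalues of A^T A are ≈ 8.1961, 48.8039 (all ≥ 0, as they must be for A^T A). The largest is λ_max = (57 + sqrt(1649))/2 ≈ 48.8039, hence ||A||_2 = sqrt(λ_max) = sqrt((57 + sqrt(1649))/2) ≈ 6.986.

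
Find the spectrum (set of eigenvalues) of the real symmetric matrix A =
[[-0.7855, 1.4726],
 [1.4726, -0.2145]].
sigma(A) ≈ {-2, 1}

A is real symmetric, so its spectrum consists of real eigenvalues. Expanding the characteristic polynomial of the displayed matrix gives
  det(λ I - A) = p(λ) = λ^2 + (1)λ + (-2).
Solving p(λ) = 0 yields eigenvalues ≈ -2, 1. (A is shown rounded to 4 decimals, so these recover the underlying integer eigenvalues to within that precision.)
Verification: the trace of A = -1 equals the sum of eigenvalues -1, and det(A) ≈ -2.0001 matches the eigenvalue product -2.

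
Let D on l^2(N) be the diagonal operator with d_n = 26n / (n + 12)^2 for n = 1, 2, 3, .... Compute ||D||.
||D|| = 13/24 (attained at n = 12)

For D diagonal, ||D|| = sup_n |d_n|. Treat f(x) = 26x / (x + 12)^2 for real x > 0. By the quotient rule, f'(x) = 26(12 - x)/(x + 12)^3, which is positive for x < 12 and negative for x > 12. So f has a unique maximum at x = 12, and since 12 is a positive integer, the supremum over n ≥ 1 is attained at n = 12: d_12 = 26·12/(12 + 12)^2 = 26·12/576 = 13/24. Hence ||D|| = 13/24.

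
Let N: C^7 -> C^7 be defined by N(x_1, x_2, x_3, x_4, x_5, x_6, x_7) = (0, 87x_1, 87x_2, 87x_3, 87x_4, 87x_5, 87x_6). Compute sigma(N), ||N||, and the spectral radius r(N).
sigma(N) = {0}; ||N|| = 87; r(N) = 0. (N is nilpotent with N^7 = 0.)

On C^7, N is a strictly lower-triangular matrix with 87 on the subdiagonal and zeros elsewhere, so its characteristic polynomial is lambda^7 and every eigenvalue is 0: sigma(N) = {0}. For the operator norm, N e_i = 87e_{i+1} for i = 1, ..., 6 and N e_7 = 0, so the singular values of N are 87 (with multiplicity 6) and 0; hence ||N|| = 87. The spectral radius r(N) = max|lambda| = 0. Note ||N|| > r(N) — characteristic of non-normal nilpotent operators. Indeed N^7 = 0.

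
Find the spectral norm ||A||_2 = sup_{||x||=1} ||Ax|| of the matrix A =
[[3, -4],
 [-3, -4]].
||A||_2 = sqrt(32) ≈ 5.6569 (= sqrt(largest eigenvalue of A^T A))

||A||_2 = sigma_max(A) = sqrt(lambda_max(A^T A)). Form the symmetric matrix M = A^T A =
[[18, 0],
 [0, 32]].
Its characteristic polynomial (trace, determinant of M give the coefficients) is
  p(λ) = det(λ I - M) = λ^2 - 50λ + 576.
For λ^2 - 50λ + 576 the discriminant is 196. It is a perfect square (14^2), so the roots are rational: λ = (50 ± 14)/2 = 32, 18.
So the eigenvalues of A^T A are ≈ 18, 32 (all ≥ 0, as they must be for A^T A). The largest is λ_max = 32, hence ||A||_2 = sqrt(λ_max) = sqrt(32) ≈ 5.6569.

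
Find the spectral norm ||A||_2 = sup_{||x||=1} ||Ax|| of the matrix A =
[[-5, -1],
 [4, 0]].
||A||_2 = sqrt((42 + sqrt(1700))/2) ≈ 6.451 (= sqrt(largest eigenvalue of A^T A))

||A||_2 = sigma_max(A) = sqrt(lambda_max(A^T A)). Form the symmetric matrix M = A^T A =
[[41, 5],
 [5, 1]].
Its characteristic polynomial (trace, determinant of M give the coefficients) is
  p(λ) = det(λ I - M) = λ^2 - 42λ + 16.
For λ^2 - 42λ + 16 the discriminant is 1700. It is nonnegative but not a perfect square, so the roots are real and irrational: λ = (42 ± sqrt(1700))/2 ≈ 41.6155, 0.3845.
So the eigenvalues of A^T A are ≈ 0.3845, 41.6155 (all ≥ 0, as they must be for A^T A). The largest is λ_max = (42 + sqrt(1700))/2 ≈ 41.6155, hence ||A||_2 = sqrt(λ_max) = sqrt((42 + sqrt(1700))/2) ≈ 6.451.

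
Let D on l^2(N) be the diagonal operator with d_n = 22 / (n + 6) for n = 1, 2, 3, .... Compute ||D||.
||D|| = 22/7 (attained at n = 1)

For D diagonal, ||D|| = sup_n |d_n| = sup_n 22/(n + 6). This is positive and strictly decreasing in n, so the supremum is attained at n = 1: d_1 = 22/(1 + 6) = 22/7. Hence ||D|| = 22/7.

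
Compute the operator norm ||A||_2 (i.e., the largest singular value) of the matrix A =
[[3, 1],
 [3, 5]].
||A||_2 = sqrt((44 + sqrt(1360))/2) ≈ 6.3592 (= sqrt(largest eigenvalue of A^T A))

||A||_2 = sigma_max(A) = sqrt(lambda_max(A^T A)). Form the symmetric matrix M = A^T A =
[[18, 18],
 [18, 26]].
Its characteristic polynomial (trace, determinant of M give the coefficients) is
  p(λ) = det(λ I - M) = λ^2 - 44λ + 144.
For λ^2 - 44λ + 144 the discriminant is 1360. It is nonnegative but not a perfect square, so the roots are real and irrational: λ = (44 ± sqrt(1360))/2 ≈ 40.4391, 3.5609.
So the eigenvalues of A^T A are ≈ 3.5609, 40.4391 (all ≥ 0, as they must be for A^T A). The largest is λ_max = (44 + sqrt(1360))/2 ≈ 40.4391, hence ||A||_2 = sqrt(λ_max) = sqrt((44 + sqrt(1360))/2) ≈ 6.3592.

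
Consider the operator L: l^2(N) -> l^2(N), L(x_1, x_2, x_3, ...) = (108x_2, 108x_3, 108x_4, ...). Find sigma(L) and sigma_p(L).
sigma(L) = closed disk {z in C : |z| ≤ 108}; sigma_p(L) = open disk {z in C : |z| < 108}

Note L = 108·V where V is the unit left shift (V x)_k = x_{k+1}; so sigma(L) = 108·sigma(V) and ||L|| = 108||V||. ||L x||^2 = 11664sum_{k≥2} |x_k|^2 ≤ 11664||x||^2, with equality on {x : x_1 = 0}, so ||L|| = 108. For any lambda with |lambda| < 108, set r = lambda/108 (|r| < 1); the vector x = (1, r, r^2, ...) is in l^2 and satisfies L x = 108(r, r^2, ...) = lambda x, so lambda is an eigenvalue. On the boundary |lambda| = 108 the geometric series diverges, so no l^2 eigenvector exists, but these lambda lie in the approximate point spectrum. Hence sigma(L) is the closed disk of radius 108 and sigma_p(L) is the open disk.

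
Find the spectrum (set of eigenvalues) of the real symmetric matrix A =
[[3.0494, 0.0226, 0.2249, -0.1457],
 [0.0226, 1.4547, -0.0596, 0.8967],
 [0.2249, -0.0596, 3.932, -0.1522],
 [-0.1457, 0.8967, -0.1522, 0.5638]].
sigma(A) ≈ {0, 2, 3, 4}

A is real symmetric, so its spectrum consists of real eigenvalues. Expanding the characteristic polynomial of the displayed matrix gives
  det(λ I - A) = p(λ) = λ^4 + (-9)λ^3 + (26)λ^2 + (-23.9984)λ + (0).
Solving p(λ) = 0 yields eigenvalues ≈ 0, 2, 3, 4. (A is shown rounded to 4 decimals, so these recover the underlying integer eigenvalues to within that precision.)
Verification: the trace of A = 9 equals the sum of eigenvalues 9, and det(A) ≈ -0.0007 matches the eigenvalue product 0.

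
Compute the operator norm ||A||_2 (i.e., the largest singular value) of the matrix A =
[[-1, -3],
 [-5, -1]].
||A||_2 = sqrt((36 + sqrt(512))/2) ≈ 5.4142 (= sqrt(largest eigenvalue of A^T A))

||A||_2 = sigma_max(A) = sqrt(lambda_max(A^T A)). Form the symmetric matrix M = A^T A =
[[26, 8],
 [8, 10]].
Its characteristic polynomial (trace, determinant of M give the coefficients) is
  p(λ) = det(λ I - M) = λ^2 - 36λ + 196.
For λ^2 - 36λ + 196 the discriminant is 512. It is nonnegative but not a perfect square, so the roots are real and irrational: λ = (36 ± sqrt(512))/2 ≈ 29.3137, 6.6863.
So the eigenvalues of A^T A are ≈ 6.6863, 29.3137 (all ≥ 0, as they must be for A^T A). The largest is λ_max = (36 + sqrt(512))/2 ≈ 29.3137, hence ||A||_2 = sqrt(λ_max) = sqrt((36 + sqrt(512))/2) ≈ 5.4142.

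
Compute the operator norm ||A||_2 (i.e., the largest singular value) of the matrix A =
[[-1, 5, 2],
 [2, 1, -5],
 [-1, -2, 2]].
||A||_2 ≈ 6.256 (= sqrt(largest eigenvalue of A^T A))

||A||_2 = sigma_max(A) = sqrt(lambda_max(A^T A)). Form the symmetric matrix M = A^T A =
[[6, -1, -14],
 [-1, 30, 1],
 [-14, 1, 33]].
Its characteristic polynomial (trace, sum of principal 2x2 minors, determinant of M give the coefficients) is
  p(λ) = det(λ I - M) = λ^3 - 69λ^2 + 1170λ - 49.
No integer candidate from the rational root theorem (±divisors of 49) is a root, so the roots are irrational. The cubic discriminant is Δ = 117632169 > 0, so there are three distinct real roots. p(0) = -49 and p(1) = 1053 have opposite signs, so a root lies in (0, 1); Newton's method refines it to λ ≈ 0.042. p(29) = 241 and p(30) = -49 have opposite signs, so a root lies in (29, 30); Newton's method refines it to λ ≈ 29.821. p(39) = -49 and p(40) = 351 have opposite signs, so a root lies in (39, 40); Newton's method refines it to λ ≈ 39.137. Check (Vieta): the three roots sum to 69, matching tr M = 69.
So the eigenvalues of A^T A are ≈ 0.042, 29.821, 39.137 (all ≥ 0, as they must be for A^T A). The largest is λ_max ≈ 39.137, hence ||A||_2 = sqrt(λ_max) ≈ 6.256.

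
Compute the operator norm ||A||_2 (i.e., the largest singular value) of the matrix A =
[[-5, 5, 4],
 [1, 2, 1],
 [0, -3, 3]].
||A||_2 ≈ 8.2192 (= sqrt(largest eigenvalue of A^T A))

||A||_2 = sigma_max(A) = sqrt(lambda_max(A^T A)). Form the symmetric matrix M = A^T A =
[[26, -23, -19],
 [-23, 38, 13],
 [-19, 13, 26]].
Its characteristic polynomial (trace, sum of principal 2x2 minors, determinant of M give the coefficients) is
  p(λ) = det(λ I - M) = λ^3 - 90λ^2 + 1593λ - 5184.
No integer candidate from the rational root theorem (±divisors of 5184) is a root, so the roots are irrational. The cubic discriminant is Δ = 1921060800 > 0, so there are three distinct real roots. p(4) = -188 and p(5) = 656 have opposite signs, so a root lies in (4, 5); Newton's method refines it to λ ≈ 4.2078. p(18) = 162 and p(19) = -548 have opposite signs, so a root lies in (18, 19); Newton's method refines it to λ ≈ 18.237. p(67) = -1700 and p(68) = 1412 have opposite signs, so a root lies in (67, 68); Newton's method refines it to λ ≈ 67.5552. Check (Vieta): the three roots sum to 90, matching tr M = 90.
So the eigenvalues of A^T A are ≈ 4.2078, 18.237, 67.5552 (all ≥ 0, as they must be for A^T A). The largest is λ_max ≈ 67.5552, hence ||A||_2 = sqrt(λ_max) ≈ 8.2192.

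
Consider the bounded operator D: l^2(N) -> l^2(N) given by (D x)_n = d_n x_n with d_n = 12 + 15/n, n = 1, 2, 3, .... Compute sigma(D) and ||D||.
sigma(D) = {12 + 15/n : n ≥ 1} ∪ {12}; ||D|| = 27

A bounded diagonal operator on l^2 with diagonal entries d_n has spectrum equal to the closure of {d_n : n ≥ 1}: every d_n is an eigenvalue (with eigenvector e_n), so {d_n} ⊂ sigma(D); the spectrum is closed, so its closure is too; and for lambda not in the closure, (D - lambda I) has bounded inverse (the diagonal entries 1/(d_n - lambda) are bounded). For our sequence d_n = 12 + 15/n, n = 1, 2, 3, ...:
  - {d_n} = {12 + 15/n : n ≥ 1}; the only limit point is 12
  - closure = {12 + 15/n : n ≥ 1} ∪ {12}
For the norm: a diagonal operator has ||D|| = sup_n |d_n|. Here d_n = 12 + 15/n is positive and decreasing, so sup_n |d_n| = d_1 = 12 + 15 = 27. So ||D|| = 27.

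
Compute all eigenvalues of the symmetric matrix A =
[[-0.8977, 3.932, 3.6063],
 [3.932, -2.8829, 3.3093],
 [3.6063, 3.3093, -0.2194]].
sigma(A) ≈ {-6, -4, 6}

A is real symmetric, so its spectrum consists of real eigenvalues. Expanding the characteristic polynomial of the displayed matrix gives
  det(λ I - A) = p(λ) = λ^3 + (4)λ^2 + (-36)λ + (-144).
Solving p(λ) = 0 yields eigenvalues ≈ -6, -4, 6. (A is shown rounded to 4 decimals, so these recover the underlying integer eigenvalues to within that precision.)
Verification: the trace of A = -4 equals the sum of eigenvalues -4, and det(A) ≈ 144.0002 matches the eigenvalue product 144.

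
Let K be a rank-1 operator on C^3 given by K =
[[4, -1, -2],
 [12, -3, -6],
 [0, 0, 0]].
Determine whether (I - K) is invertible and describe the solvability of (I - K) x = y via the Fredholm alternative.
(I - K) is singular (det(I - K) = 0, i.e. 1 ∈ sigma(K)). (I - K) x = y is solvable iff y ⊥ ker((I - K)^*) = span{(4, -1, -2)}, i.e. iff 4y_1 - y_2 - 2y_3 = 0. When solvable, the solutions are x = y + c·(1, 3, 0), c arbitrary (ker(I - K) = span{(1, 3, 0)}, dimension 1).

K has rank 1, so it is an outer product K = u v^T: every row of K is a multiple of one row vector. Reading off the entries, u = (1, 3, 0) and v = (4, -1, -2) (row i of K equals u_i·v^T). A rank-one matrix u v^T satisfies K u = u (v·u) and kills the (2)-dimensional subspace v^⊥, so its characteristic polynomial is lambda^2 (lambda - v·u) with v·u = tr K = 1. Hence the eigenvalues of I - K are 1 (multiplicity 2) and 1 - (1) = 0, so det(I - K) = 0. (Direct check: I - K =
[[-3, 1, 2],
 [-12, 4, 6],
 [0, 0, 1]]
has determinant 0.) So 1 is an eigenvalue of K and (I - K) is not invertible. The finite-dimensional Fredholm alternative says: either (I - K) is invertible, or ker(I - K) ≠ {0} and then range(I - K) = ker((I - K)^*)^⊥, with dim ker(I - K) = dim ker((I - K)^*). We are in the second case, so we need both kernels. Kernel of I - K: (I - K) u = u - u (v·u) = u - u = 0, so ker(I - K) = span{u} = span{(1, 3, 0)} (it is exactly 1-dimensional because rank(I - K) = 2). Kernel of the adjoint: K is real, so (I - K)^* = I - K^T = I - v u^T, and (I - v u^T) v = v - v (u·v) = 0; hence ker((I - K)^*) = span{v} = span{(4, -1, -2)}. Therefore (I - K) x = y is solvable iff <y, v> = 0, i.e. iff 4y_1 - y_2 - 2y_3 = 0. When this holds, K y = u (v·y) = 0, so (I - K) y = y and x = y is a particular solution; the full solution set is the line x = y + c·u = y + c·(1, 3, 0), c ∈ C.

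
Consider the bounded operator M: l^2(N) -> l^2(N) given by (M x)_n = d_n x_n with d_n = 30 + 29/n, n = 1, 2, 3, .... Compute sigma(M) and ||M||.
sigma(M) = {30 + 29/n : n ≥ 1} ∪ {30}; ||M|| = 59

A bounded diagonal operator on l^2 with diagonal entries d_n has spectrum equal to the closure of {d_n : n ≥ 1}: every d_n is an eigenvalue (with eigenvector e_n), so {d_n} ⊂ sigma(M); the spectrum is closed, so its closure is too; and for lambda not in the closure, (M - lambda I) has bounded inverse (the diagonal entries 1/(d_n - lambda) are bounded). For our sequence d_n = 30 + 29/n, n = 1, 2, 3, ...:
  - {d_n} = {30 + 29/n : n ≥ 1}; the only limit point is 30
  - closure = {30 + 29/n : n ≥ 1} ∪ {30}
For the norm: a diagonal operator has ||M|| = sup_n |d_n|. Here d_n = 30 + 29/n is positive and decreasing, so sup_n |d_n| = d_1 = 30 + 29 = 59. So ||M|| = 59.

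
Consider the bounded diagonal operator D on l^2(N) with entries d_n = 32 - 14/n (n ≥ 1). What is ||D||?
||D|| = 32

For a diagonal operator on l^2 with entries d_n, ||D|| = sup_n |d_n|. Here d_1 = 18, d_2 = 25, ..., and d_n = 32 - 14/n increases monotonically toward 32. All terms lie in [18, 32), so |d_n| = d_n and the supremum is the limit 32, which is not attained by any individual d_n. Hence ||D|| = 32.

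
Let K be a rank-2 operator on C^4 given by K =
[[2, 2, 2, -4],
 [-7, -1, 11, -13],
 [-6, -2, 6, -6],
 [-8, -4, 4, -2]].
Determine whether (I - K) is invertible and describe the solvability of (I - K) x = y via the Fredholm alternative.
(I - K) is invertible (det(I - K) = -26 ≠ 0), so for every y in C^4 the equation (I - K) x = y has a unique solution.

K has rank 2 and factors as K = U V^T = u1 v1^T + u2 v2^T with u1 = (0, -3, -2, -2), v1 = (3, 1, -3, 3), u2 = (2, 2, 0, -2), v2 = (1, 1, 1, -2) (multiplying out reproduces the displayed K). The nonzero eigenvalues of U V^T coincide with those of the 2 x 2 matrix G = V^T U = [[v1·u1, v1·u2], [v2·u1, v2·u2]] = [[-3, 2], [-1, 8]], and by the Sylvester determinant identity det(I_4 - U V^T) = det(I_2 - V^T U) = det([[4, -2], [1, -7]]) = (4)(-7) - (-2)(1) = -26. (Direct check: I - K =
[[-1, -2, -2, 4],
 [7, 2, -11, 13],
 [6, 2, -5, 6],
 [8, 4, -4, 3]]
has determinant -26.) The finite-dimensional Fredholm alternative says: either (I - K) is invertible, or ker(I - K) ≠ {0} and then range(I - K) = ker((I - K)^*)^⊥, with dim ker(I - K) = dim ker((I - K)^*). Since det(I - K) ≠ 0, 1 is not an eigenvalue of K and ker(I - K) = {0}, so we are in the first case: for every y there is a unique x = (I - K)^(-1) y. (Explicitly, by the Woodbury identity, (I - U V^T)^(-1) = I + U (I_2 - G)^(-1) V^T.)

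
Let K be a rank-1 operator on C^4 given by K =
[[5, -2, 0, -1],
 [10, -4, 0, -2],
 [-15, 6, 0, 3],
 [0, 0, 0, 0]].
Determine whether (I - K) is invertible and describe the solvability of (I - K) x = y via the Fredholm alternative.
(I - K) is singular (det(I - K) = 0, i.e. 1 ∈ sigma(K)). (I - K) x = y is solvable iff y ⊥ ker((I - K)^*) = span{(5, -2, 0, -1)}, i.e. iff 5y_1 - 2y_2 - y_4 = 0. When solvable, the solutions are x = y + c·(1, 2, -3, 0), c arbitrary (ker(I - K) = span{(1, 2, -3, 0)}, dimension 1).

K has rank 1, so it is an outer product K = u v^T: every row of K is a multiple of one row vector. Reading off the entries, u = (1, 2, -3, 0) and v = (5, -2, 0, -1) (row i of K equals u_i·v^T). A rank-one matrix u v^T satisfies K u = u (v·u) and kills the (3)-dimensional subspace v^⊥, so its characteristic polynomial is lambda^3 (lambda - v·u) with v·u = tr K = 1. Hence the eigenvalues of I - K are 1 (multiplicity 3) and 1 - (1) = 0, so det(I - K) = 0. (Direct check: I - K =
[[-4, 2, 0, 1],
 [-10, 5, 0, 2],
 [15, -6, 1, -3],
 [0, 0, 0, 1]]
has determinant 0.) So 1 is an eigenvalue of K and (I - K) is not invertible. The finite-dimensional Fredholm alternative says: either (I - K) is invertible, or ker(I - K) ≠ {0} and then range(I - K) = ker((I - K)^*)^⊥, with dim ker(I - K) = dim ker((I - K)^*). We are in the second case, so we need both kernels. Kernel of I - K: (I - K) u = u - u (v·u) = u - u = 0, so ker(I - K) = span{u} = span{(1, 2, -3, 0)} (it is exactly 1-dimensional because rank(I - K) = 3). Kernel of the adjoint: K is real, so (I - K)^* = I - K^T = I - v u^T, and (I - v u^T) v = v - v (u·v) = 0; hence ker((I - K)^*) = span{v} = span{(5, -2, 0, -1)}. Therefore (I - K) x = y is solvable iff <y, v> = 0, i.e. iff 5y_1 - 2y_2 - y_4 = 0. When this holds, K y = u (v·y) = 0, so (I - K) y = y and x = y is a particular solution; the full solution set is the line x = y + c·u = y + c·(1, 2, -3, 0), c ∈ C.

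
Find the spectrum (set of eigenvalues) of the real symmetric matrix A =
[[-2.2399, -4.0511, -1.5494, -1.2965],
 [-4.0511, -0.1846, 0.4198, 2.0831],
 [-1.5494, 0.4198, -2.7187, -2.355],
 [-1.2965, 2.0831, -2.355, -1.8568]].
sigma(A) ≈ {-6, -5, 0, 4}

A is real symmetric, so its spectrum consists of real eigenvalues. Expanding the characteristic polynomial of the displayed matrix gives
  det(λ I - A) = p(λ) = λ^4 + (7)λ^3 + (-14)λ^2 + (-119.9971)λ + (0.0076).
Solving p(λ) = 0 yields eigenvalues ≈ -6, -5, 0, 4. (A is shown rounded to 4 decimals, so these recover the underlying integer eigenvalues to within that precision.)
Verification: the trace of A = -7 equals the sum of eigenvalues -7, and det(A) ≈ 0.0076 matches the eigenvalue product 0.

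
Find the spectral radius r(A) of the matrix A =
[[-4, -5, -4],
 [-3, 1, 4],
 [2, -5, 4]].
r(A) ≈ 6.3671

The eigenvalues of A are the roots of its characteristic polynomial. With M = A (coefficients from the trace, the sum of principal 2x2 minors, and det A):
  p(λ) = det(λ I - M) = λ^3 - λ^2 - 3λ + 248.
No integer candidate from the rational root theorem (±divisors of 248) is a root, so the roots are irrational. The cubic discriminant is Δ = -1646107 < 0, so there is one real root and a complex-conjugate pair. p(-7) = -123 and p(-6) = 14 have opposite signs, so a root lies in (-7, -6); Newton's method refines it to λ ≈ -6.1174. Dividing out (λ - (-6.1174)) leaves approximately λ^2 - 7.1174λ + 40.5401. For λ^2 - 7.1174λ + 40.5401 the discriminant is -111.5028. It is negative, so the remaining roots are the complex-conjugate pair λ ≈ 3.5587 ± 5.2797i. Their product equals the constant term, so |λ|^2 ≈ 40.5401 and |λ| ≈ 6.3671.
Thus the eigenvalues (to 4 decimals) are -6.1174 (modulus 6.1174); 3.5587 ± 5.2797i (modulus 6.3671). The spectral radius is the largest modulus: r(A) ≈ 6.3671. (Cross-check: r(A) ≤ ||A||_2 ≈ 7.7092; equality holds whenever A is normal, though it can also hold for some non-normal A.)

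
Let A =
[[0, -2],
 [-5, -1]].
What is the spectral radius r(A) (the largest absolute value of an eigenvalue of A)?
r(A) = (1 + sqrt(41))/2 ≈ 3.7016

The eigenvalues of A are the roots of its characteristic polynomial. With M = A (coefficients from the trace and determinant):
  p(λ) = det(λ I - M) = λ^2 + λ - 10.
For λ^2 + λ - 10 the discriminant is 41. It is nonnegative but not a perfect square, so the roots are real and irrational: λ = (-1 ± sqrt(41))/2 ≈ 2.7016, -3.7016.
Thus the eigenvalues (to 4 decimals) are 2.7016 (modulus 2.7016); -3.7016 (modulus 3.7016). The spectral radius is the largest modulus: r(A) = (1 + sqrt(41))/2 ≈ 3.7016. (Cross-check: r(A) ≤ ||A||_2 ≈ 5.1167; equality holds whenever A is normal, though it can also hold for some non-normal A.)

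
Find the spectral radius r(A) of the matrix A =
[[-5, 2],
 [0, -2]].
r(A) = 5

The eigenvalues of A are the roots of its characteristic polynomial. With M = A (coefficients from the trace and determinant):
  p(λ) = det(λ I - M) = λ^2 + 7λ + 10.
For λ^2 + 7λ + 10 the discriminant is 9. It is a perfect square (3^2), so the roots are rational: λ = (-7 ± 3)/2 = -2, -5.
Thus the eigenvalues (to 4 decimals) are -2 (modulus 2); -5 (modulus 5). The spectral radius is the largest modulus: r(A) = 5. (Cross-check: r(A) ≤ ||A||_2 ≈ 5.4428; equality holds whenever A is normal, though it can also hold for some non-normal A.)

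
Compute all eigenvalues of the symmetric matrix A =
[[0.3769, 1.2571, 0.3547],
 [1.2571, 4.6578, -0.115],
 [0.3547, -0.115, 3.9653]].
sigma(A) ≈ {0, 4, 5}

A is real symmetric, so its spectrum consists of real eigenvalues. Expanding the characteristic polynomial of the displayed matrix gives
  det(λ I - A) = p(λ) = λ^3 + (-9)λ^2 + (20)λ + (-0.0013).
Solving p(λ) = 0 yields eigenvalues ≈ 0, 4, 5. (A is shown rounded to 4 decimals, so these recover the underlying integer eigenvalues to within that precision.)
Verification: the trace of A = 9 equals the sum of eigenvalues 9, and det(A) ≈ 0.0013 matches the eigenvalue product 0.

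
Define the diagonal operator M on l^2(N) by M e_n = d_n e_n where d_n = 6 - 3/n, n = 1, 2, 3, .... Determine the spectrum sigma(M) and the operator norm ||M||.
sigma(M) = {6 - 3/n : n ≥ 1} ∪ {6}; ||M|| = 6

A bounded diagonal operator on l^2 with diagonal entries d_n has spectrum equal to the closure of {d_n : n ≥ 1}: every d_n is an eigenvalue (with eigenvector e_n), so {d_n} ⊂ sigma(M); the spectrum is closed, so its closure is too; and for lambda not in the closure, (M - lambda I) has bounded inverse (the diagonal entries 1/(d_n - lambda) are bounded). For our sequence d_n = 6 - 3/n, n = 1, 2, 3, ...:
  - {d_n} = {6 - 3/n : n ≥ 1}; the only limit point is 6
  - closure = {6 - 3/n : n ≥ 1} ∪ {6}
For the norm: a diagonal operator has ||M|| = sup_n |d_n|. Here d_n = 6 - 3/n increases monotonically from d_1 = 3 toward 6, with all terms in [3, 6); so sup_n |d_n| = 6 (the supremum is the limit, not attained). So ||M|| = 6.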